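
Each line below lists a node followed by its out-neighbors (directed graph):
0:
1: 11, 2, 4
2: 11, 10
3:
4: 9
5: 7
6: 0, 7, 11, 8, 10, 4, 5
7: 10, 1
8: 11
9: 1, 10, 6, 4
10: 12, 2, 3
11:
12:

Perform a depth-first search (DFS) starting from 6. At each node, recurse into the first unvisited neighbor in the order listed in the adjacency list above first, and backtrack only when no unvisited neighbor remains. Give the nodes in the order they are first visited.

Visit 6
6 → 0
6 → 7
7 → 10
10 → 12
10 → 2
2 → 11
10 → 3
7 → 1
1 → 4
4 → 9
6 → 8
6 → 5

6 0 7 10 12 2 11 3 1 4 9 8 5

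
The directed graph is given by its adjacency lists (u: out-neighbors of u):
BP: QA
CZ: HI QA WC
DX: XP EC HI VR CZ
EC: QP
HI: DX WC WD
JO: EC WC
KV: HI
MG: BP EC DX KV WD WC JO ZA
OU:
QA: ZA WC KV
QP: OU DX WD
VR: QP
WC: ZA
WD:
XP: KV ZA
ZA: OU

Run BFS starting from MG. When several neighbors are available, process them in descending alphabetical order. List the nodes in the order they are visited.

MG ZA WD WC KV JO EC DX BP OU HI QP XP VR CZ QA

Visit MG; enqueue ZA, WD, WC, KV, JO, EC, DX, BP → queue [ZA, WD, WC, KV, JO, EC, DX, BP]
Visit ZA; enqueue OU → queue [WD, WC, KV, JO, EC, DX, BP, OU]
Visit WD → queue [WC, KV, JO, EC, DX, BP, OU]
Visit WC → queue [KV, JO, EC, DX, BP, OU]
Visit KV; enqueue HI → queue [JO, EC, DX, BP, OU, HI]
Visit JO → queue [EC, DX, BP, OU, HI]
Visit EC; enqueue QP → queue [DX, BP, OU, HI, QP]
Visit DX; enqueue XP, VR, CZ → queue [BP, OU, HI, QP, XP, VR, CZ]
Visit BP; enqueue QA → queue [OU, HI, QP, XP, VR, CZ, QA]
Visit OU → queue [HI, QP, XP, VR, CZ, QA]
Visit HI → queue [QP, XP, VR, CZ, QA]
Visit QP → queue [XP, VR, CZ, QA]
Visit XP → queue [VR, CZ, QA]
Visit VR → queue [CZ, QA]
Visit CZ → queue [QA]
Visit QA → queue []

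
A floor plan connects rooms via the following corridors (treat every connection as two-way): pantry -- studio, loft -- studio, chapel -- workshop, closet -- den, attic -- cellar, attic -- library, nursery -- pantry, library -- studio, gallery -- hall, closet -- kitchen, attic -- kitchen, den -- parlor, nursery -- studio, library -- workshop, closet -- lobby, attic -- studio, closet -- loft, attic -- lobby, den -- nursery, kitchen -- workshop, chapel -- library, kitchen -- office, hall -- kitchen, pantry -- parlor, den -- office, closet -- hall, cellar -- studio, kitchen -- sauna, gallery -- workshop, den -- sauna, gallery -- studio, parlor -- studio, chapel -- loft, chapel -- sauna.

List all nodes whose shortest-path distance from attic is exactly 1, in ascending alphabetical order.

Level 0: attic
Level 1: cellar, kitchen, library, lobby, studio
Level 2: chapel, closet, gallery, hall, loft, nursery, office, pantry, parlor, sauna, workshop
Level 3: den

cellar, kitchen, library, lobby, studio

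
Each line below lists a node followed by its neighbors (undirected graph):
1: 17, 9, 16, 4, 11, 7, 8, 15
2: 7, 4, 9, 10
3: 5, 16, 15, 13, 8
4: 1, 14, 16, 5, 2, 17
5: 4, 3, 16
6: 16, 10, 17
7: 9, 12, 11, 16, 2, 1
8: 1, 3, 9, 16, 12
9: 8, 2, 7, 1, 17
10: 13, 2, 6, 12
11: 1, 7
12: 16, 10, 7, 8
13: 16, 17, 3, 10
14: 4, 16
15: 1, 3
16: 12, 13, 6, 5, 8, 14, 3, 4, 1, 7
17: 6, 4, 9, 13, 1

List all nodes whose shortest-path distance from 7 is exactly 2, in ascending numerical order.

Level 0: 7
Level 1: 1, 2, 9, 11, 12, 16
Level 2: 3, 4, 5, 6, 8, 10, 13, 14, 15, 17

3, 4, 5, 6, 8, 10, 13, 14, 15, 17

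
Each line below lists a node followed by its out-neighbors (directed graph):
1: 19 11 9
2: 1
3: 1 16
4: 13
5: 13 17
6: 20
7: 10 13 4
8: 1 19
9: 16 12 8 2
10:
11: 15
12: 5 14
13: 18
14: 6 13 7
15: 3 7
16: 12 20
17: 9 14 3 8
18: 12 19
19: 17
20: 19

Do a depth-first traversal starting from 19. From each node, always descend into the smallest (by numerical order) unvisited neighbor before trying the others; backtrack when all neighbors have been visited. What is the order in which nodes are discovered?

19 17 3 1 9 2 8 12 5 13 18 14 6 20 7 4 10 16 11 15

Visit 19
19 → 17
17 → 3
3 → 1
1 → 9
9 → 2
9 → 8
9 → 12
12 → 5
5 → 13
13 → 18
12 → 14
14 → 6
6 → 20
14 → 7
7 → 4
7 → 10
9 → 16
1 → 11
11 → 15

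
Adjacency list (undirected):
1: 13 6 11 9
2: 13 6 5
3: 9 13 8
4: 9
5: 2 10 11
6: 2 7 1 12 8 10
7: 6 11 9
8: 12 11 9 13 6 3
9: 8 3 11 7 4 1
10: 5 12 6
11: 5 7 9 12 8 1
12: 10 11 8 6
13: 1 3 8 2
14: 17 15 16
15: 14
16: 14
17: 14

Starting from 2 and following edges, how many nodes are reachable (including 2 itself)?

BFS from 2 visits: 2, 5, 6, 13, 10, 11, 1, 7, 8, 12, 3, 9, 4
Reachable nodes: 13 of 17 total.

13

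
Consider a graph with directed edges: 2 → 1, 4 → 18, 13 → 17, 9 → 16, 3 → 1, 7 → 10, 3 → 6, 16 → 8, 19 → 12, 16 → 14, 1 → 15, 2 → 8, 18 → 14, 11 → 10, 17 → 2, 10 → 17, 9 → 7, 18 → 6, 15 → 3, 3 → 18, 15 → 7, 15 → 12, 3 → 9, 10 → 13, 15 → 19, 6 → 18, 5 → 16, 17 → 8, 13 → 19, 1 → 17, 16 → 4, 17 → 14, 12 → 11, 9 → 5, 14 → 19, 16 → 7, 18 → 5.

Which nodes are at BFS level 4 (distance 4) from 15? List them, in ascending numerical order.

2, 4, 8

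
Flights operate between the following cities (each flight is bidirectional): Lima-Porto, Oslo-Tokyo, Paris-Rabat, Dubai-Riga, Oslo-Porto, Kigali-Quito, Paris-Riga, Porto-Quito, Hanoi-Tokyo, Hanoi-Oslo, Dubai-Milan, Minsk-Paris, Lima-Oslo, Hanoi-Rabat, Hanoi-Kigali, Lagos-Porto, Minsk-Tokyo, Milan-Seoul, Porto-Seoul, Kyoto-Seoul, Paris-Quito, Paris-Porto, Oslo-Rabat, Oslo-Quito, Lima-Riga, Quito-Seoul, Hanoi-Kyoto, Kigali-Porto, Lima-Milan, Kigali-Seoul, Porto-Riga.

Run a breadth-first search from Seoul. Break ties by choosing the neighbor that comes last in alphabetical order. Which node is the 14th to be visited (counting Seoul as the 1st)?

Rabat

Visit Seoul; enqueue Quito, Porto, Milan, Kyoto, Kigali → queue [Quito, Porto, Milan, Kyoto, Kigali]
Visit Quito; enqueue Paris, Oslo → queue [Porto, Milan, Kyoto, Kigali, Paris, Oslo]
Visit Porto; enqueue Riga, Lima, Lagos → queue [Milan, Kyoto, Kigali, Paris, Oslo, Riga, Lima, Lagos]
Visit Milan; enqueue Dubai → queue [Kyoto, Kigali, Paris, Oslo, Riga, Lima, Lagos, Dubai]
Visit Kyoto; enqueue Hanoi → queue [Kigali, Paris, Oslo, Riga, Lima, Lagos, Dubai, Hanoi]
Visit Kigali → queue [Paris, Oslo, Riga, Lima, Lagos, Dubai, Hanoi]
Visit Paris; enqueue Rabat, Minsk → queue [Oslo, Riga, Lima, Lagos, Dubai, Hanoi, Rabat, Minsk]
Visit Oslo; enqueue Tokyo → queue [Riga, Lima, Lagos, Dubai, Hanoi, Rabat, Minsk, Tokyo]
Visit Riga → queue [Lima, Lagos, Dubai, Hanoi, Rabat, Minsk, Tokyo]
Visit Lima → queue [Lagos, Dubai, Hanoi, Rabat, Minsk, Tokyo]
Visit Lagos → queue [Dubai, Hanoi, Rabat, Minsk, Tokyo]
Visit Dubai → queue [Hanoi, Rabat, Minsk, Tokyo]
Visit Hanoi → queue [Rabat, Minsk, Tokyo]
Visit Rabat → queue [Minsk, Tokyo]
Visit Minsk → queue [Tokyo]
Visit Tokyo → queue []

Visit order: Seoul, Quito, Porto, Milan, Kyoto, Kigali, Paris, Oslo, Riga, Lima, Lagos, Dubai, Hanoi, Rabat, Minsk, Tokyo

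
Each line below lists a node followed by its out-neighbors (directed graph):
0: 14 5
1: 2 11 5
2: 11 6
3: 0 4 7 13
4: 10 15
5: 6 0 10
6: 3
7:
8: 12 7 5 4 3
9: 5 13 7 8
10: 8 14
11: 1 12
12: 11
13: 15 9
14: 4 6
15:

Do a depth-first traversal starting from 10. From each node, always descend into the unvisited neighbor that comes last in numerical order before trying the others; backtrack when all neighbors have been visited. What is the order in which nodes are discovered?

Visit 10
10 → 14
14 → 6
6 → 3
3 → 13
13 → 15
13 → 9
9 → 8
8 → 12
12 → 11
11 → 1
1 → 5
5 → 0
1 → 2
8 → 7
8 → 4

10, 14, 6, 3, 13, 15, 9, 8, 12, 11, 1, 5, 0, 2, 7, 4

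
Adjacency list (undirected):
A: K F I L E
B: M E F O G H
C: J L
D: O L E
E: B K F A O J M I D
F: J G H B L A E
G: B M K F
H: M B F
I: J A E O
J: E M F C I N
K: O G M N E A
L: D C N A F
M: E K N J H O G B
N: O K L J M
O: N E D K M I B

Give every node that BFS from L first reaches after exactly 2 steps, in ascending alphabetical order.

Level 0: L
Level 1: A, C, D, F, N
Level 2: B, E, G, H, I, J, K, M, O

B, E, G, H, I, J, K, M, O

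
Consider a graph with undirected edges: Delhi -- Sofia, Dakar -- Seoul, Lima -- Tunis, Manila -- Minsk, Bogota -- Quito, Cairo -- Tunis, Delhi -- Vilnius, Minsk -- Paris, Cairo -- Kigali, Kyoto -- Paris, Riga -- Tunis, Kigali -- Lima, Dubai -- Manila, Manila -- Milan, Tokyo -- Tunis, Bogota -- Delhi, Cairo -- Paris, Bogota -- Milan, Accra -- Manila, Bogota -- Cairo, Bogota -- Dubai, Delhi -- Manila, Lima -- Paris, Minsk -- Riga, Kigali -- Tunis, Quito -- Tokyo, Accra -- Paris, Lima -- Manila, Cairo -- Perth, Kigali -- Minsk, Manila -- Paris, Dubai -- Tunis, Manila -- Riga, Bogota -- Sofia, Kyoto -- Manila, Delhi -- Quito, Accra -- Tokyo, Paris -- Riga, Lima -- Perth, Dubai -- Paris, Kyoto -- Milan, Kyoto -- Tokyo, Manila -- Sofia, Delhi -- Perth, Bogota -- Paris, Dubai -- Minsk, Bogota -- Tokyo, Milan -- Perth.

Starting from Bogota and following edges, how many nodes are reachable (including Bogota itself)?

19

BFS from Bogota visits: Bogota, Cairo, Delhi, Dubai, Milan, Paris, Quito, Sofia, Tokyo, Kigali, Perth, Tunis, Manila, Vilnius, Minsk, Kyoto, Accra, Lima, Riga
Reachable nodes: 19 of 21 total.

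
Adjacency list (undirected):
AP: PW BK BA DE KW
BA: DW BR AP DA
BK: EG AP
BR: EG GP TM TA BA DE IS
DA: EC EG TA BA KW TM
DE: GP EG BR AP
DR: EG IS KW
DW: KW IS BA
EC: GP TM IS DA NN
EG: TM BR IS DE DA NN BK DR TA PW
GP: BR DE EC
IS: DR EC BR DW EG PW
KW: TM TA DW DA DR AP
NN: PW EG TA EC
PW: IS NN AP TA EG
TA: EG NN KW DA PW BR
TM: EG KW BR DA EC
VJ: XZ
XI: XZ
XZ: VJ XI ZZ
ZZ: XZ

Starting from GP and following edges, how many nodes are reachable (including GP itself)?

17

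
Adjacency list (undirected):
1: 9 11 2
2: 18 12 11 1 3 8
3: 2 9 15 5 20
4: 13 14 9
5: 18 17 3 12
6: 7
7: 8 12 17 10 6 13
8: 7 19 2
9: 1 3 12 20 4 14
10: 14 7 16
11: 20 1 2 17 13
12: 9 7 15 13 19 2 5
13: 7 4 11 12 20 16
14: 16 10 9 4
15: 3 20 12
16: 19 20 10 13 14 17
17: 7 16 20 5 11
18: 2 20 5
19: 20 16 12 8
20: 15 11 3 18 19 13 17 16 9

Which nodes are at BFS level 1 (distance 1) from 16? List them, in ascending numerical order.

Level 0: 16
Level 1: 10, 13, 14, 17, 19, 20
Level 2: 3, 4, 5, 7, 8, 9, 11, 12, 15, 18
Level 3: 1, 2, 6

10, 13, 14, 17, 19, 20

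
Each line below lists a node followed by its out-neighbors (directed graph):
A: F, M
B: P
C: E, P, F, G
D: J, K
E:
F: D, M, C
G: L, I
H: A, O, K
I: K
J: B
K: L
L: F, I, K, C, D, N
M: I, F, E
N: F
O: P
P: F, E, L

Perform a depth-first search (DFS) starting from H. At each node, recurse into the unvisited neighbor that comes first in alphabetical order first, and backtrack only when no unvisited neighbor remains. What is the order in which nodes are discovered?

Visit H
H → A
A → F
F → C
C → E
C → G
G → I
I → K
K → L
L → D
D → J
J → B
B → P
L → N
F → M
H → O

H, A, F, C, E, G, I, K, L, D, J, B, P, N, M, O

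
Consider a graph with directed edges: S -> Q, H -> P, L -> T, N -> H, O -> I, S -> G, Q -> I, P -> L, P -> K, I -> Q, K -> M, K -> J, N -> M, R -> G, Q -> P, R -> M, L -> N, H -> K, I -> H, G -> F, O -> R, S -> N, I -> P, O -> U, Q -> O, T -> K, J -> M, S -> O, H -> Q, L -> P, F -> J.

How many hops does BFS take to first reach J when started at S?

3

Level 0: S
Level 1: G, N, O, Q
Level 2: F, H, I, M, P, R, U
Level 3: J, K, L
Level 4: T
J first appears at level 3.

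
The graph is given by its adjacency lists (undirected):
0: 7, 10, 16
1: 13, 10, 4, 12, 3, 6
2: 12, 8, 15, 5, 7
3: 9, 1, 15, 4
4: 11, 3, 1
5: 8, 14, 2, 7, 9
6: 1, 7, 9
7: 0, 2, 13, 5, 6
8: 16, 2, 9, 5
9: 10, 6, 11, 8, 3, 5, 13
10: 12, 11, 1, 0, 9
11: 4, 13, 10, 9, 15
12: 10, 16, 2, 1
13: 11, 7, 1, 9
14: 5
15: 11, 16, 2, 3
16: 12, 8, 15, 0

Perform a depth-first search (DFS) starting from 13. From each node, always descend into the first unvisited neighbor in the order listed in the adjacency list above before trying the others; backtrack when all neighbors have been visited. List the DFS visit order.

13 11 4 3 9 10 12 16 8 2 15 5 14 7 0 6 1

Visit 13
13 → 11
11 → 4
4 → 3
3 → 9
9 → 10
10 → 12
12 → 16
16 → 8
8 → 2
2 → 15
2 → 5
5 → 14
5 → 7
7 → 0
7 → 6
6 → 1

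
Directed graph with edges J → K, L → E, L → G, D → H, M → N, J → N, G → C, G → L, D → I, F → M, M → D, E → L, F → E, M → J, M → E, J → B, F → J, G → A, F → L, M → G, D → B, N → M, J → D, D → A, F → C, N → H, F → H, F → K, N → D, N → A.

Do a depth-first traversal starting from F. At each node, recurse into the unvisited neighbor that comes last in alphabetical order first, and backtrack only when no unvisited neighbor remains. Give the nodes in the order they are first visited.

F, M, N, H, D, I, B, A, J, K, G, L, E, C

Visit F
F → M
M → N
N → H
N → D
D → I
D → B
D → A
M → J
J → K
M → G
G → L
L → E
G → C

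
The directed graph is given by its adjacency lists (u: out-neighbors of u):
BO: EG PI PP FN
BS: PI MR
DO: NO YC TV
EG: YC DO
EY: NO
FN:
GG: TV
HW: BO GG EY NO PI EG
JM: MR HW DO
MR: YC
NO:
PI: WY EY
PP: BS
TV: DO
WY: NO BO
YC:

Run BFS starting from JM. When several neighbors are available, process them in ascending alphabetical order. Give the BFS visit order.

Visit JM; enqueue DO, HW, MR → queue [DO, HW, MR]
Visit DO; enqueue NO, TV, YC → queue [HW, MR, NO, TV, YC]
Visit HW; enqueue BO, EG, EY, GG, PI → queue [MR, NO, TV, YC, BO, EG, EY, GG, PI]
Visit MR → queue [NO, TV, YC, BO, EG, EY, GG, PI]
Visit NO → queue [TV, YC, BO, EG, EY, GG, PI]
Visit TV → queue [YC, BO, EG, EY, GG, PI]
Visit YC → queue [BO, EG, EY, GG, PI]
Visit BO; enqueue FN, PP → queue [EG, EY, GG, PI, FN, PP]
Visit EG → queue [EY, GG, PI, FN, PP]
Visit EY → queue [GG, PI, FN, PP]
Visit GG → queue [PI, FN, PP]
Visit PI; enqueue WY → queue [FN, PP, WY]
Visit FN → queue [PP, WY]
Visit PP; enqueue BS → queue [WY, BS]
Visit WY → queue [BS]
Visit BS → queue []

JM → DO → HW → MR → NO → TV → YC → BO → EG → EY → GG → PI → FN → PP → WY → BS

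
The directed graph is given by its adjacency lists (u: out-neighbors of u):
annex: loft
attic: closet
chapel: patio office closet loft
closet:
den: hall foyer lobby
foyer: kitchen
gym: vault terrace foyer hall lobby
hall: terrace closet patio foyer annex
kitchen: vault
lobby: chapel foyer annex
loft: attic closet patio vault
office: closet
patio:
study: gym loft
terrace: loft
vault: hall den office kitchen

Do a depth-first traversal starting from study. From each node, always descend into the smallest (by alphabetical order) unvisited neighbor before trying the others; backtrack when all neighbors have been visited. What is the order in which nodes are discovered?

study -> gym -> foyer -> kitchen -> vault -> den -> hall -> annex -> loft -> attic -> closet -> patio -> terrace -> lobby -> chapel -> office

Visit study
study → gym
gym → foyer
foyer → kitchen
kitchen → vault
vault → den
den → hall
hall → annex
annex → loft
loft → attic
attic → closet
loft → patio
hall → terrace
den → lobby
lobby → chapel
chapel → office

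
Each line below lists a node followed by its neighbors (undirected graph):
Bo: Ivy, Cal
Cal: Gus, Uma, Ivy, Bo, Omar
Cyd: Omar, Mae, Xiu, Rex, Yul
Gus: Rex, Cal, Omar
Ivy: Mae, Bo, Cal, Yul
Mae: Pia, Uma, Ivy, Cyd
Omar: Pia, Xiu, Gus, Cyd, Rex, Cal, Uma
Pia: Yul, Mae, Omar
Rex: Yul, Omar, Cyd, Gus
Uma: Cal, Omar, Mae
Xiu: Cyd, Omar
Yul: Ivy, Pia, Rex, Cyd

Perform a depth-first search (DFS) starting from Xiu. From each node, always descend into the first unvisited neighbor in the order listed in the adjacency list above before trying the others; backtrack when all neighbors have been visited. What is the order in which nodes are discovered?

Xiu Cyd Omar Pia Yul Ivy Mae Uma Cal Gus Rex Bo

Visit Xiu
Xiu → Cyd
Cyd → Omar
Omar → Pia
Pia → Yul
Yul → Ivy
Ivy → Mae
Mae → Uma
Uma → Cal
Cal → Gus
Gus → Rex
Cal → Bo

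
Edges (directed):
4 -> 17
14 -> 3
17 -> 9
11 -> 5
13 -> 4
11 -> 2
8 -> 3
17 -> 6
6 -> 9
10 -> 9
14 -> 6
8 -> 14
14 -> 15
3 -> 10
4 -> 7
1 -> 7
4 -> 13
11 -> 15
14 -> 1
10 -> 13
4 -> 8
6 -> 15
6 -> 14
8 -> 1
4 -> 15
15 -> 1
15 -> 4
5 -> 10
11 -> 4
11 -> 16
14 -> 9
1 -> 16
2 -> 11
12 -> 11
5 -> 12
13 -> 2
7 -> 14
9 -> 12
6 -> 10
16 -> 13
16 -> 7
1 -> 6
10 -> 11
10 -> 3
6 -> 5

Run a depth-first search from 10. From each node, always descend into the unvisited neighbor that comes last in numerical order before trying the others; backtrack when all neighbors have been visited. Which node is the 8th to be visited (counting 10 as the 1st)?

Visit 10
10 → 13
13 → 4
4 → 17
17 → 9
9 → 12
12 → 11
11 → 16
16 → 7
7 → 14
14 → 15
15 → 1
1 → 6
6 → 5
14 → 3
11 → 2
4 → 8

Visit order: 10, 13, 4, 17, 9, 12, 11, 16, 7, 14, 15, 1, 6, 5, 3, 2, 8

16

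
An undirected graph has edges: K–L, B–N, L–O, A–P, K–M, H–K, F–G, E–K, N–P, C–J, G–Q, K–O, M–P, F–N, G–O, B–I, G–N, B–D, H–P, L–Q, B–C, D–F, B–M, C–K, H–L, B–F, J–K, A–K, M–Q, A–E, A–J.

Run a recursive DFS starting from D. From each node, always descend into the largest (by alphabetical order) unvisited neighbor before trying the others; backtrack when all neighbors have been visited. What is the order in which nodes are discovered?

D, F, N, P, M, Q, L, O, K, J, C, B, I, A, E, H, G

Visit D
D → F
F → N
N → P
P → M
M → Q
Q → L
L → O
O → K
K → J
J → C
C → B
B → I
J → A
A → E
K → H
O → G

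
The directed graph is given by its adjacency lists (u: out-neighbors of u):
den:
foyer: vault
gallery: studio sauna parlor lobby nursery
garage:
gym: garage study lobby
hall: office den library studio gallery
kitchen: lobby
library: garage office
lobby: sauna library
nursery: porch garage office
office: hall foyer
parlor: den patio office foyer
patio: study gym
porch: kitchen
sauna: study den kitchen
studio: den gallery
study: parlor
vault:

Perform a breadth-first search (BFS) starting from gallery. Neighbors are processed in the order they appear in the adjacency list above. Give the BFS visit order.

gallery, studio, sauna, parlor, lobby, nursery, den, study, kitchen, patio, office, foyer, library, porch, garage, gym, hall, vault

Visit gallery; enqueue studio, sauna, parlor, lobby, nursery → queue [studio, sauna, parlor, lobby, nursery]
Visit studio; enqueue den → queue [sauna, parlor, lobby, nursery, den]
Visit sauna; enqueue study, kitchen → queue [parlor, lobby, nursery, den, study, kitchen]
Visit parlor; enqueue patio, office, foyer → queue [lobby, nursery, den, study, kitchen, patio, office, foyer]
Visit lobby; enqueue library → queue [nursery, den, study, kitchen, patio, office, foyer, library]
Visit nursery; enqueue porch, garage → queue [den, study, kitchen, patio, office, foyer, library, porch, garage]
Visit den → queue [study, kitchen, patio, office, foyer, library, porch, garage]
Visit study → queue [kitchen, patio, office, foyer, library, porch, garage]
Visit kitchen → queue [patio, office, foyer, library, porch, garage]
Visit patio; enqueue gym → queue [office, foyer, library, porch, garage, gym]
Visit office; enqueue hall → queue [foyer, library, porch, garage, gym, hall]
Visit foyer; enqueue vault → queue [library, porch, garage, gym, hall, vault]
Visit library → queue [porch, garage, gym, hall, vault]
Visit porch → queue [garage, gym, hall, vault]
Visit garage → queue [gym, hall, vault]
Visit gym → queue [hall, vault]
Visit hall → queue [vault]
Visit vault → queue []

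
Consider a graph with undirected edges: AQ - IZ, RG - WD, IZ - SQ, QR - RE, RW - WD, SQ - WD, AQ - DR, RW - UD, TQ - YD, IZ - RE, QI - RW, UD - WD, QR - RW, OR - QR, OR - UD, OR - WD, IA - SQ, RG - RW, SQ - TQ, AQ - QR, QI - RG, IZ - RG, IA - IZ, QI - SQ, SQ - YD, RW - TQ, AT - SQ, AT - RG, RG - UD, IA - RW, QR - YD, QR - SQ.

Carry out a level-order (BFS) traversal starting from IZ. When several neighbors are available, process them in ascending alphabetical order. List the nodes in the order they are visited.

IZ → AQ → IA → RE → RG → SQ → DR → QR → RW → AT → QI → UD → WD → TQ → YD → OR

Visit IZ; enqueue AQ, IA, RE, RG, SQ → queue [AQ, IA, RE, RG, SQ]
Visit AQ; enqueue DR, QR → queue [IA, RE, RG, SQ, DR, QR]
Visit IA; enqueue RW → queue [RE, RG, SQ, DR, QR, RW]
Visit RE → queue [RG, SQ, DR, QR, RW]
Visit RG; enqueue AT, QI, UD, WD → queue [SQ, DR, QR, RW, AT, QI, UD, WD]
Visit SQ; enqueue TQ, YD → queue [DR, QR, RW, AT, QI, UD, WD, TQ, YD]
Visit DR → queue [QR, RW, AT, QI, UD, WD, TQ, YD]
Visit QR; enqueue OR → queue [RW, AT, QI, UD, WD, TQ, YD, OR]
Visit RW → queue [AT, QI, UD, WD, TQ, YD, OR]
Visit AT → queue [QI, UD, WD, TQ, YD, OR]
Visit QI → queue [UD, WD, TQ, YD, OR]
Visit UD → queue [WD, TQ, YD, OR]
Visit WD → queue [TQ, YD, OR]
Visit TQ → queue [YD, OR]
Visit YD → queue [OR]
Visit OR → queue []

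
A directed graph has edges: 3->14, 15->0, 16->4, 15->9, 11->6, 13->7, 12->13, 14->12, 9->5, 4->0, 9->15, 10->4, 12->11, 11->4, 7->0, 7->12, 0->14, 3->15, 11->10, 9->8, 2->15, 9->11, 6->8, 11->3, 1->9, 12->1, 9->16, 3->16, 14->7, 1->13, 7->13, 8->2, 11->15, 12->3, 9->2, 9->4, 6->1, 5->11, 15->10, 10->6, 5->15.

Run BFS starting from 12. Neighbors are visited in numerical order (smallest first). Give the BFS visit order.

12, 1, 3, 11, 13, 9, 14, 15, 16, 4, 6, 10, 7, 2, 5, 8, 0

Visit 12; enqueue 1, 3, 11, 13 → queue [1, 3, 11, 13]
Visit 1; enqueue 9 → queue [3, 11, 13, 9]
Visit 3; enqueue 14, 15, 16 → queue [11, 13, 9, 14, 15, 16]
Visit 11; enqueue 4, 6, 10 → queue [13, 9, 14, 15, 16, 4, 6, 10]
Visit 13; enqueue 7 → queue [9, 14, 15, 16, 4, 6, 10, 7]
Visit 9; enqueue 2, 5, 8 → queue [14, 15, 16, 4, 6, 10, 7, 2, 5, 8]
Visit 14 → queue [15, 16, 4, 6, 10, 7, 2, 5, 8]
Visit 15; enqueue 0 → queue [16, 4, 6, 10, 7, 2, 5, 8, 0]
Visit 16 → queue [4, 6, 10, 7, 2, 5, 8, 0]
Visit 4 → queue [6, 10, 7, 2, 5, 8, 0]
Visit 6 → queue [10, 7, 2, 5, 8, 0]
Visit 10 → queue [7, 2, 5, 8, 0]
Visit 7 → queue [2, 5, 8, 0]
Visit 2 → queue [5, 8, 0]
Visit 5 → queue [8, 0]
Visit 8 → queue [0]
Visit 0 → queue []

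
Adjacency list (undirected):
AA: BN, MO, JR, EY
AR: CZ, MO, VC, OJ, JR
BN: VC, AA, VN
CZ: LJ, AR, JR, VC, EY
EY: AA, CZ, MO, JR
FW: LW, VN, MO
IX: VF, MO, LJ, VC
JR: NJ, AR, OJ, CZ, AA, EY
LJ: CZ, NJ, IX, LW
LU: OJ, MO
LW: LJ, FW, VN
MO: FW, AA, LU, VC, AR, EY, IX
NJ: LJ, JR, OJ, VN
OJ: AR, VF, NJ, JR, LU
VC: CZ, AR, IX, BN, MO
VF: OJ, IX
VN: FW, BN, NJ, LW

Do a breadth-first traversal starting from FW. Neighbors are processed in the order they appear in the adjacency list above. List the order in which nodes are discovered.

FW LW VN MO LJ BN NJ AA LU VC AR EY IX CZ JR OJ VF

Visit FW; enqueue LW, VN, MO → queue [LW, VN, MO]
Visit LW; enqueue LJ → queue [VN, MO, LJ]
Visit VN; enqueue BN, NJ → queue [MO, LJ, BN, NJ]
Visit MO; enqueue AA, LU, VC, AR, EY, IX → queue [LJ, BN, NJ, AA, LU, VC, AR, EY, IX]
Visit LJ; enqueue CZ → queue [BN, NJ, AA, LU, VC, AR, EY, IX, CZ]
Visit BN → queue [NJ, AA, LU, VC, AR, EY, IX, CZ]
Visit NJ; enqueue JR, OJ → queue [AA, LU, VC, AR, EY, IX, CZ, JR, OJ]
Visit AA → queue [LU, VC, AR, EY, IX, CZ, JR, OJ]
Visit LU → queue [VC, AR, EY, IX, CZ, JR, OJ]
Visit VC → queue [AR, EY, IX, CZ, JR, OJ]
Visit AR → queue [EY, IX, CZ, JR, OJ]
Visit EY → queue [IX, CZ, JR, OJ]
Visit IX; enqueue VF → queue [CZ, JR, OJ, VF]
Visit CZ → queue [JR, OJ, VF]
Visit JR → queue [OJ, VF]
Visit OJ → queue [VF]
Visit VF → queue []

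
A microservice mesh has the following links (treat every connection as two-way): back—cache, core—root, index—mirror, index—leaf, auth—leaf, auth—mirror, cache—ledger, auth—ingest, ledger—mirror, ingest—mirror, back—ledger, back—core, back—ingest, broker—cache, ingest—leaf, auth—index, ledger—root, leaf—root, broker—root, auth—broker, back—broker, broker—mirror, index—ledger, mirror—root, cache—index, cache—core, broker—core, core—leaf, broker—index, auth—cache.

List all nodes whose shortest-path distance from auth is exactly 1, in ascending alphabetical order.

broker, cache, index, ingest, leaf, mirror

Level 0: auth
Level 1: broker, cache, index, ingest, leaf, mirror
Level 2: back, core, ledger, root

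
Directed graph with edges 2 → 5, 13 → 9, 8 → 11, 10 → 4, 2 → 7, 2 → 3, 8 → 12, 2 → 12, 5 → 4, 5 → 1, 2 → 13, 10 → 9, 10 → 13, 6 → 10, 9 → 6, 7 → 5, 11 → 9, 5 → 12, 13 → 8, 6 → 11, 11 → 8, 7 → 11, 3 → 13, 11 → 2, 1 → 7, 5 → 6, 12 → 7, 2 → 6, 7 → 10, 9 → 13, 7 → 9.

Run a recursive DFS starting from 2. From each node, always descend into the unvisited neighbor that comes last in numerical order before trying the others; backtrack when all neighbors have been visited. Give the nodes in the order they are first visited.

Visit 2
2 → 13
13 → 9
9 → 6
6 → 11
11 → 8
8 → 12
12 → 7
7 → 10
10 → 4
7 → 5
5 → 1
2 → 3

2 → 13 → 9 → 6 → 11 → 8 → 12 → 7 → 10 → 4 → 5 → 1 → 3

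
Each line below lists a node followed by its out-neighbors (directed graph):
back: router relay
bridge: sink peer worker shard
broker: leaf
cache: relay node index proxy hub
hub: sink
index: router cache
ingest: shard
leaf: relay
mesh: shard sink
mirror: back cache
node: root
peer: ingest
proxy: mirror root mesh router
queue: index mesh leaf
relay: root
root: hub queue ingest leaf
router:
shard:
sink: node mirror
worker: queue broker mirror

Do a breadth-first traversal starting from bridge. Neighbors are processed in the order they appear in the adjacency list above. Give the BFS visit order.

Visit bridge; enqueue sink, peer, worker, shard → queue [sink, peer, worker, shard]
Visit sink; enqueue node, mirror → queue [peer, worker, shard, node, mirror]
Visit peer; enqueue ingest → queue [worker, shard, node, mirror, ingest]
Visit worker; enqueue queue, broker → queue [shard, node, mirror, ingest, queue, broker]
Visit shard → queue [node, mirror, ingest, queue, broker]
Visit node; enqueue root → queue [mirror, ingest, queue, broker, root]
Visit mirror; enqueue back, cache → queue [ingest, queue, broker, root, back, cache]
Visit ingest → queue [queue, broker, root, back, cache]
Visit queue; enqueue index, mesh, leaf → queue [broker, root, back, cache, index, mesh, leaf]
Visit broker → queue [root, back, cache, index, mesh, leaf]
Visit root; enqueue hub → queue [back, cache, index, mesh, leaf, hub]
Visit back; enqueue router, relay → queue [cache, index, mesh, leaf, hub, router, relay]
Visit cache; enqueue proxy → queue [index, mesh, leaf, hub, router, relay, proxy]
Visit index → queue [mesh, leaf, hub, router, relay, proxy]
Visit mesh → queue [leaf, hub, router, relay, proxy]
Visit leaf → queue [hub, router, relay, proxy]
Visit hub → queue [router, relay, proxy]
Visit router → queue [relay, proxy]
Visit relay → queue [proxy]
Visit proxy → queue []

bridge -> sink -> peer -> worker -> shard -> node -> mirror -> ingest -> queue -> broker -> root -> back -> cache -> index -> mesh -> leaf -> hub -> router -> relay -> proxy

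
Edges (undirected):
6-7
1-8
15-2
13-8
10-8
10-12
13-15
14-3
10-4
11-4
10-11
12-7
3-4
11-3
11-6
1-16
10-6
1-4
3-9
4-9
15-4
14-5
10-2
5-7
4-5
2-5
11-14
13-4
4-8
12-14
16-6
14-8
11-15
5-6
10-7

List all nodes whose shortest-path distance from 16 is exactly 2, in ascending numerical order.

Level 0: 16
Level 1: 1, 6
Level 2: 4, 5, 7, 8, 10, 11
Level 3: 2, 3, 9, 12, 13, 14, 15

4, 5, 7, 8, 10, 11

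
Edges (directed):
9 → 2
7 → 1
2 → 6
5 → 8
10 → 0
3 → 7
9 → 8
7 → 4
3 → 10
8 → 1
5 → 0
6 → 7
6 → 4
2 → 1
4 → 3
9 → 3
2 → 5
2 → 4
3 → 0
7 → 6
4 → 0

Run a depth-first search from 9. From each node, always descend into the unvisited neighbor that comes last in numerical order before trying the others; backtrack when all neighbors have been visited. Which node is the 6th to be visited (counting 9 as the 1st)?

0

Visit 9
9 → 8
8 → 1
9 → 3
3 → 10
10 → 0
3 → 7
7 → 6
6 → 4
9 → 2
2 → 5

Visit order: 9, 8, 1, 3, 10, 0, 7, 6, 4, 2, 5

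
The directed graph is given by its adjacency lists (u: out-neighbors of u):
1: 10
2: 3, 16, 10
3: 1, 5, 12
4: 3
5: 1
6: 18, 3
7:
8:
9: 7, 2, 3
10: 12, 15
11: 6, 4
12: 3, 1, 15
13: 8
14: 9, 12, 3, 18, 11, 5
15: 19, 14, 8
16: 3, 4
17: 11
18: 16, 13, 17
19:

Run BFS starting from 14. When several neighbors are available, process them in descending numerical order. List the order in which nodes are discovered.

14 → 18 → 12 → 11 → 9 → 5 → 3 → 17 → 16 → 13 → 15 → 1 → 6 → 4 → 7 → 2 → 8 → 19 → 10

Visit 14; enqueue 18, 12, 11, 9, 5, 3 → queue [18, 12, 11, 9, 5, 3]
Visit 18; enqueue 17, 16, 13 → queue [12, 11, 9, 5, 3, 17, 16, 13]
Visit 12; enqueue 15, 1 → queue [11, 9, 5, 3, 17, 16, 13, 15, 1]
Visit 11; enqueue 6, 4 → queue [9, 5, 3, 17, 16, 13, 15, 1, 6, 4]
Visit 9; enqueue 7, 2 → queue [5, 3, 17, 16, 13, 15, 1, 6, 4, 7, 2]
Visit 5 → queue [3, 17, 16, 13, 15, 1, 6, 4, 7, 2]
Visit 3 → queue [17, 16, 13, 15, 1, 6, 4, 7, 2]
Visit 17 → queue [16, 13, 15, 1, 6, 4, 7, 2]
Visit 16 → queue [13, 15, 1, 6, 4, 7, 2]
Visit 13; enqueue 8 → queue [15, 1, 6, 4, 7, 2, 8]
Visit 15; enqueue 19 → queue [1, 6, 4, 7, 2, 8, 19]
Visit 1; enqueue 10 → queue [6, 4, 7, 2, 8, 19, 10]
Visit 6 → queue [4, 7, 2, 8, 19, 10]
Visit 4 → queue [7, 2, 8, 19, 10]
Visit 7 → queue [2, 8, 19, 10]
Visit 2 → queue [8, 19, 10]
Visit 8 → queue [19, 10]
Visit 19 → queue [10]
Visit 10 → queue []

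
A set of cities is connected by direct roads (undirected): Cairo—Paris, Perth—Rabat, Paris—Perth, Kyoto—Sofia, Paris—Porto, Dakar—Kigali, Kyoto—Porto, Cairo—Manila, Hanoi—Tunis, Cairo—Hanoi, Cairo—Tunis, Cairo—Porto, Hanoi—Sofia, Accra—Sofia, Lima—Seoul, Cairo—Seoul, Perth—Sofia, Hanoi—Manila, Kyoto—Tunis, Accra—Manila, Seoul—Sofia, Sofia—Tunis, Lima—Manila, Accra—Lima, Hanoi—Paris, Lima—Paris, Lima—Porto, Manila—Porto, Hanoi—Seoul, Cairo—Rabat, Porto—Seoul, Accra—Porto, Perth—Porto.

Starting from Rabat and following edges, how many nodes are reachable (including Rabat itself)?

BFS from Rabat visits: Rabat, Cairo, Perth, Hanoi, Manila, Paris, Porto, Seoul, Tunis, Sofia, Accra, Lima, Kyoto
Reachable nodes: 13 of 15 total.

13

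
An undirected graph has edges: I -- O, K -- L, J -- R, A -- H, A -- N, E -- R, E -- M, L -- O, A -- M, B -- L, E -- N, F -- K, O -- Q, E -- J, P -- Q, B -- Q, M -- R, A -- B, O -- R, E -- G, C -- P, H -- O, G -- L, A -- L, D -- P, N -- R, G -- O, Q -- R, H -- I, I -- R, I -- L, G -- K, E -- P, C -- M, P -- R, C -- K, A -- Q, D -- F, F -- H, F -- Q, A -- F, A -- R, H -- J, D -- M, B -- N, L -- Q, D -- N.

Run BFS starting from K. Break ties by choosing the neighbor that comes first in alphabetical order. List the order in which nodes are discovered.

K -> C -> F -> G -> L -> M -> P -> A -> D -> H -> Q -> E -> O -> B -> I -> R -> N -> J

Visit K; enqueue C, F, G, L → queue [C, F, G, L]
Visit C; enqueue M, P → queue [F, G, L, M, P]
Visit F; enqueue A, D, H, Q → queue [G, L, M, P, A, D, H, Q]
Visit G; enqueue E, O → queue [L, M, P, A, D, H, Q, E, O]
Visit L; enqueue B, I → queue [M, P, A, D, H, Q, E, O, B, I]
Visit M; enqueue R → queue [P, A, D, H, Q, E, O, B, I, R]
Visit P → queue [A, D, H, Q, E, O, B, I, R]
Visit A; enqueue N → queue [D, H, Q, E, O, B, I, R, N]
Visit D → queue [H, Q, E, O, B, I, R, N]
Visit H; enqueue J → queue [Q, E, O, B, I, R, N, J]
Visit Q → queue [E, O, B, I, R, N, J]
Visit E → queue [O, B, I, R, N, J]
Visit O → queue [B, I, R, N, J]
Visit B → queue [I, R, N, J]
Visit I → queue [R, N, J]
Visit R → queue [N, J]
Visit N → queue [J]
Visit J → queue []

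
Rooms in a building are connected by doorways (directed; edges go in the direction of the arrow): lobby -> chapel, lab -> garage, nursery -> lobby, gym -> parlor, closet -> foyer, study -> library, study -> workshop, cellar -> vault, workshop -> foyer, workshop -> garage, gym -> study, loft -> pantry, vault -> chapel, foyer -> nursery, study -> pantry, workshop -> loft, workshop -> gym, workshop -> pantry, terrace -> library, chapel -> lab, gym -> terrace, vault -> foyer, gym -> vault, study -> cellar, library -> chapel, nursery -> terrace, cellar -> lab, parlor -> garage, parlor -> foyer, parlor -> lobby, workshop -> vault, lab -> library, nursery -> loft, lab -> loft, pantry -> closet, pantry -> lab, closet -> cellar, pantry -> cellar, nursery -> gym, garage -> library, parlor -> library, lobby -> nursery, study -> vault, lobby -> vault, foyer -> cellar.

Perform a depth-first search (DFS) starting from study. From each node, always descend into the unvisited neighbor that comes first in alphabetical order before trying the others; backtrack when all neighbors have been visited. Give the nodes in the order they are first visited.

Visit study
study → cellar
cellar → lab
lab → garage
garage → library
library → chapel
lab → loft
loft → pantry
pantry → closet
closet → foyer
foyer → nursery
nursery → gym
gym → parlor
parlor → lobby
lobby → vault
gym → terrace
study → workshop

study, cellar, lab, garage, library, chapel, loft, pantry, closet, foyer, nursery, gym, parlor, lobby, vault, terrace, workshop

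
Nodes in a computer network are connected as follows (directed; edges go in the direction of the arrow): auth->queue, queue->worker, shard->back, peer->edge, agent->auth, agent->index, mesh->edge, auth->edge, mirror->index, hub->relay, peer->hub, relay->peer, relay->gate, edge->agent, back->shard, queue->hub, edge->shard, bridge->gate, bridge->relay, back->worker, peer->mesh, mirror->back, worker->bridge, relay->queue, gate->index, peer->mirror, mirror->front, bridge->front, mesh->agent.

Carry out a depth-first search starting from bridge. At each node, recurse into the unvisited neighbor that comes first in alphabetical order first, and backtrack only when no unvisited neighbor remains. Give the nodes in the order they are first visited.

bridge → front → gate → index → relay → peer → edge → agent → auth → queue → hub → worker → shard → back → mesh → mirror

Visit bridge
bridge → front
bridge → gate
gate → index
bridge → relay
relay → peer
peer → edge
edge → agent
agent → auth
auth → queue
queue → hub
queue → worker
edge → shard
shard → back
peer → mesh
peer → mirror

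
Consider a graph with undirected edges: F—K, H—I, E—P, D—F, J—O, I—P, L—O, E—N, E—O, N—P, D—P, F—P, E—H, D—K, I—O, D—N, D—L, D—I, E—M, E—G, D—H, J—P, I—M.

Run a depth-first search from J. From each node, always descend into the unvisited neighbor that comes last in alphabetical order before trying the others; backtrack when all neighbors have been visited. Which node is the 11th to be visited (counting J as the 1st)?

Visit J
J → P
P → N
N → E
E → O
O → L
L → D
D → K
K → F
D → I
I → M
I → H
E → G

Visit order: J, P, N, E, O, L, D, K, F, I, M, H, G

M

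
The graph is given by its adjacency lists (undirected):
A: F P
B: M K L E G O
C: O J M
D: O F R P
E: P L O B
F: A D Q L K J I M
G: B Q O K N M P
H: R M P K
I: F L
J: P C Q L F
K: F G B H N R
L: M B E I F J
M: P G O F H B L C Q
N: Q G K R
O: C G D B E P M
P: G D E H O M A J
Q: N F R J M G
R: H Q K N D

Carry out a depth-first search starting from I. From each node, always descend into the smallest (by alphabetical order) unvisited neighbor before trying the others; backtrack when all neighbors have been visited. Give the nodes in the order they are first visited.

I F A P D O B E L J C M G K H R N Q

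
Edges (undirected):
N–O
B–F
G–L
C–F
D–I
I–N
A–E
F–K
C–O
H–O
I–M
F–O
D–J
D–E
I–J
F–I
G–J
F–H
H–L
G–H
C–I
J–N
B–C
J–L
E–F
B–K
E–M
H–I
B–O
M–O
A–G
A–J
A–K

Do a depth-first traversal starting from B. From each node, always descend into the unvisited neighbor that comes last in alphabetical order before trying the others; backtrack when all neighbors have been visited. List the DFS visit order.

B → O → N → J → L → H → I → M → E → F → K → A → G → C → D

Visit B
B → O
O → N
N → J
J → L
L → H
H → I
I → M
M → E
E → F
F → K
K → A
A → G
F → C
E → D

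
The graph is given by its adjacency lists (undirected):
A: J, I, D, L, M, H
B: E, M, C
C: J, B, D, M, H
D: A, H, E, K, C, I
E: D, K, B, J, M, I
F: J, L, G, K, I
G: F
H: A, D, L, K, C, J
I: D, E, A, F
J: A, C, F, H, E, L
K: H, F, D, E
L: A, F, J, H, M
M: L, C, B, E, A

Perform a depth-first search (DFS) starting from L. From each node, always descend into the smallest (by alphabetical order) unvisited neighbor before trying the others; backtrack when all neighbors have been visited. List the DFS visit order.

L, A, D, C, B, E, I, F, G, J, H, K, M

Visit L
L → A
A → D
D → C
C → B
B → E
E → I
I → F
F → G
F → J
J → H
H → K
E → M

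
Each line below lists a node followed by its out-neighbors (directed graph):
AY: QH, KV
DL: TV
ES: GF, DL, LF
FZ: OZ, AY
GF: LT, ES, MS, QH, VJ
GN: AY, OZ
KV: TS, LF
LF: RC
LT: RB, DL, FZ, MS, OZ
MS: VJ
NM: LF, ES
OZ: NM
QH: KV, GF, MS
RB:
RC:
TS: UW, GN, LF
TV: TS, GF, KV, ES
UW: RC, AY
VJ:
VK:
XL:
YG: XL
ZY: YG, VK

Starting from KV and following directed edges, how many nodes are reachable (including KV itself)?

19

BFS from KV visits: KV, TS, LF, UW, GN, RC, AY, OZ, QH, NM, GF, MS, ES, LT, VJ, DL, RB, FZ, TV
Reachable nodes: 19 of 23 total.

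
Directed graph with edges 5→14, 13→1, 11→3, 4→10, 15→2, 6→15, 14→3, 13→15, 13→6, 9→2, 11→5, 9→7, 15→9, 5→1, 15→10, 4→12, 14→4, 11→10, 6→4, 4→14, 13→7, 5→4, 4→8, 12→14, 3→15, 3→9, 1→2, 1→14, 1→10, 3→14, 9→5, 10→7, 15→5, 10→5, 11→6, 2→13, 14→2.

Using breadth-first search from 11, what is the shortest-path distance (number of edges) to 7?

Level 0: 11
Level 1: 3, 5, 6, 10
Level 2: 1, 4, 7, 9, 14, 15
Level 3: 2, 8, 12
Level 4: 13
7 first appears at level 2.

2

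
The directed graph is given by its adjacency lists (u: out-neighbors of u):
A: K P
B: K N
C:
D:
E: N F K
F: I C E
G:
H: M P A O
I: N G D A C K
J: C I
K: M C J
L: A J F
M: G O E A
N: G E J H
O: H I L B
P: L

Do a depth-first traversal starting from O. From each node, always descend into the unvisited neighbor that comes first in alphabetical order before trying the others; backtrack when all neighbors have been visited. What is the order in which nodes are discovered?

Visit O
O → B
B → K
K → C
K → J
J → I
I → A
A → P
P → L
L → F
F → E
E → N
N → G
N → H
H → M
I → D

O B K C J I A P L F E N G H M D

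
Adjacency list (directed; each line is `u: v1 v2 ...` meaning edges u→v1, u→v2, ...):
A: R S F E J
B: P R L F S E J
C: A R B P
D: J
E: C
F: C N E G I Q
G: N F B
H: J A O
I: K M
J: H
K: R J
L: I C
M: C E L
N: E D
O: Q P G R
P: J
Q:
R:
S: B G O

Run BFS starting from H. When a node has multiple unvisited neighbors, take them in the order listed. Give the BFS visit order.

Visit H; enqueue J, A, O → queue [J, A, O]
Visit J → queue [A, O]
Visit A; enqueue R, S, F, E → queue [O, R, S, F, E]
Visit O; enqueue Q, P, G → queue [R, S, F, E, Q, P, G]
Visit R → queue [S, F, E, Q, P, G]
Visit S; enqueue B → queue [F, E, Q, P, G, B]
Visit F; enqueue C, N, I → queue [E, Q, P, G, B, C, N, I]
Visit E → queue [Q, P, G, B, C, N, I]
Visit Q → queue [P, G, B, C, N, I]
Visit P → queue [G, B, C, N, I]
Visit G → queue [B, C, N, I]
Visit B; enqueue L → queue [C, N, I, L]
Visit C → queue [N, I, L]
Visit N; enqueue D → queue [I, L, D]
Visit I; enqueue K, M → queue [L, D, K, M]
Visit L → queue [D, K, M]
Visit D → queue [K, M]
Visit K → queue [M]
Visit M → queue []

H, J, A, O, R, S, F, E, Q, P, G, B, C, N, I, L, D, K, M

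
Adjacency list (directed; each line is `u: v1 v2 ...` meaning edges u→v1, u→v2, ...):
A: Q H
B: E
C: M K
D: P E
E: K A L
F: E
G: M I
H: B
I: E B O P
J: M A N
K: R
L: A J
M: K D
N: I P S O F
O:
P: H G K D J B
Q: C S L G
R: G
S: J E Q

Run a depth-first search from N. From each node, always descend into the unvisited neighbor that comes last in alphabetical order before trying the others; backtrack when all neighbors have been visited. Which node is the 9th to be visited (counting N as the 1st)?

G

Visit N
N → S
S → Q
Q → L
L → J
J → M
M → K
K → R
R → G
G → I
I → P
P → H
H → B
B → E
E → A
P → D
I → O
Q → C
N → F

Visit order: N, S, Q, L, J, M, K, R, G, I, P, H, B, E, A, D, O, C, F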